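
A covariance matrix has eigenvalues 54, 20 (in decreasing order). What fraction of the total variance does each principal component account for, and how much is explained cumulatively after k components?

Step 1 — total variance = trace(Sigma) = Σ λ_i = 54 + 20 = 74.

Step 2 — fraction explained by component i = λ_i / Σ λ:
  PC1: 54/74 = 0.7297
  PC2: 20/74 = 0.2703

Step 3 — cumulative fraction after k components = (λ_1 + ... + λ_k) / Σ λ:
  k = 1: 54/74 = 0.7297
  k = 2: (54 + 20)/74 = 74/74 = 1

Summary (fraction, with percent):

explained: PC1 0.7297 (72.97%), PC2 0.2703 (27.03%);  cumulative: 0.7297, 1


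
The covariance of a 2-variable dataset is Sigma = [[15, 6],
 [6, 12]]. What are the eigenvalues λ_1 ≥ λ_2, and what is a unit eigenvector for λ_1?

Step 1 — characteristic polynomial of 2×2 Sigma:
  det(Sigma - λI) = λ² - trace · λ + det = 0.
  trace = 15 + 12 = 27, det = 15·12 - (6)² = 144.
Step 2 — discriminant:
  Δ = trace² - 4·det = 729 - 576 = 153.
Step 3 — eigenvalues:
  λ = (trace ± √Δ)/2 = (27 ± 12.3693)/2,
  λ_1 = 19.6847,  λ_2 = 7.3153.

Step 4 — unit eigenvector for λ_1: solve (Sigma - λ_1 I)v = 0. First row:
  (15 - 19.6847)·v_x + (6)·v_y = 0, i.e. (-4.6847)·v_x + (6)·v_y = 0,
  so v ∝ (b, λ_1 - a) = (6, 4.6847) = u.
  ||u|| = √((6)² + (4.6847)²) = √(57.946) ≈ 7.6122,
  v_1 = u/||u|| ≈ (0.7882, 0.6154) (||v_1|| = 1).

λ_1 = 19.6847,  λ_2 = 7.3153;  v_1 ≈ (0.7882, 0.6154)


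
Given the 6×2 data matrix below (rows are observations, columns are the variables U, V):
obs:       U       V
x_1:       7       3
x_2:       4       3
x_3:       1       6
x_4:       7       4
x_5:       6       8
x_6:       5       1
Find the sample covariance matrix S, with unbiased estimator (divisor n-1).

Step 1 — column means:
  mean(U) = (7 + 4 + 1 + 7 + 6 + 5) / 6 = 30/6 = 5
  mean(V) = (3 + 3 + 6 + 4 + 8 + 1) / 6 = 25/6 = 4.1667

Step 2 — sample covariance S[i,j] = (1/(n-1)) · Σ_k (x_{k,i} - mean_i) · (x_{k,j} - mean_j), with n-1 = 5.
  S[U,U] = ((2)·(2) + (-1)·(-1) + (-4)·(-4) + (2)·(2) + (1)·(1) + (0)·(0)) / 5 = 26/5 = 5.2
  S[U,V] = ((2)·(-1.1667) + (-1)·(-1.1667) + (-4)·(1.8333) + (2)·(-0.1667) + (1)·(3.8333) + (0)·(-3.1667)) / 5 = -5/5 = -1
  S[V,V] = ((-1.1667)·(-1.1667) + (-1.1667)·(-1.1667) + (1.8333)·(1.8333) + (-0.1667)·(-0.1667) + (3.8333)·(3.8333) + (-3.1667)·(-3.1667)) / 5 = 30.8333/5 = 6.1667

S is symmetric (S[j,i] = S[i,j]). Assembling:

S = [[5.2, -1],
 [-1, 6.1667]]


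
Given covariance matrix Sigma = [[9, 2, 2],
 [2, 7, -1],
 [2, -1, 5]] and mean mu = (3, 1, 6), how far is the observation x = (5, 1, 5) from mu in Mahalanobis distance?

Step 1 — centre the observation: (x - mu) = (2, 0, -1).

Step 2 — invert Sigma (cofactor / det for 3×3, or solve directly):
  Sigma^{-1} = [[0.136, -0.048, -0.064],
 [-0.048, 0.164, 0.052],
 [-0.064, 0.052, 0.236]].

Step 3 — form the quadratic (x - mu)^T · Sigma^{-1} · (x - mu):
  Sigma^{-1} · (x - mu) = (0.336, -0.148, -0.364).
  (x - mu)^T · [Sigma^{-1} · (x - mu)] = (2)·(0.336) + (0)·(-0.148) + (-1)·(-0.364) = 1.036.

Step 4 — take square root: d = √(1.036) ≈ 1.0178.

d(x, mu) = √(1.036) ≈ 1.0178


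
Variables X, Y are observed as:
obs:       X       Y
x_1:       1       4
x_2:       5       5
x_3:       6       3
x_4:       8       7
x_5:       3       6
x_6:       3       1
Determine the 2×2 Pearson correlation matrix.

Step 1 — column means:
  mean(X) = (1 + 5 + 6 + 8 + 3 + 3) / 6 = 26/6 = 4.3333
  mean(Y) = (4 + 5 + 3 + 7 + 6 + 1) / 6 = 26/6 = 4.3333

Step 2 — sample variances and covariances s[i,j] = (1/(n-1)) · Σ_k (x_{k,i} - mean_i) · (x_{k,j} - mean_j), with n-1 = 5:
  s[X,X] = ((-3.3333)·(-3.3333) + (0.6667)·(0.6667) + (1.6667)·(1.6667) + (3.6667)·(3.6667) + (-1.3333)·(-1.3333) + (-1.3333)·(-1.3333)) / 5 = 31.3333/5 = 6.2667
  s[X,Y] = ((-3.3333)·(-0.3333) + (0.6667)·(0.6667) + (1.6667)·(-1.3333) + (3.6667)·(2.6667) + (-1.3333)·(1.6667) + (-1.3333)·(-3.3333)) / 5 = 11.3333/5 = 2.2667
  s[Y,Y] = ((-0.3333)·(-0.3333) + (0.6667)·(0.6667) + (-1.3333)·(-1.3333) + (2.6667)·(2.6667) + (1.6667)·(1.6667) + (-3.3333)·(-3.3333)) / 5 = 23.3333/5 = 4.6667
  Sample standard deviations s_i = √(s[i,i]):
  s(X) = √(6.2667) = 2.5033
  s(Y) = √(4.6667) = 2.1602

Step 3 — r_{ij} = s_{ij} / (s_i · s_j):
  r[X,X] = 1 (diagonal).
  r[X,Y] = 2.2667 / (2.5033 · 2.1602) = 2.2667 / 5.4078 = 0.4191
  r[Y,Y] = 1 (diagonal).

R is symmetric with unit diagonal. Assembling:

R = [[1, 0.4191],
 [0.4191, 1]]


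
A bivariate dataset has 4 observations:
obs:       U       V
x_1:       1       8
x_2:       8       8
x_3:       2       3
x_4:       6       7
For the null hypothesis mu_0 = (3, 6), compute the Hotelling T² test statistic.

Step 1 — sample mean vector:
  mean(U) = (1 + 8 + 2 + 6) / 4 = 17/4 = 4.25
  mean(V) = (8 + 8 + 3 + 7) / 4 = 26/4 = 6.5
  x̄ = (4.25, 6.5),  deviation x̄ - mu_0 = (4.25, 6.5) - (3, 6) = (1.25, 0.5).

Step 2 — sample covariance matrix, S[i,j] = (1/(n-1)) · Σ_k (x_{k,i} - mean_i) · (x_{k,j} - mean_j), divisor n-1 = 3:
  S[U,U] = ((-3.25)·(-3.25) + (3.75)·(3.75) + (-2.25)·(-2.25) + (1.75)·(1.75)) / 3 = 32.75/3 = 10.9167
  S[U,V] = ((-3.25)·(1.5) + (3.75)·(1.5) + (-2.25)·(-3.5) + (1.75)·(0.5)) / 3 = 9.5/3 = 3.1667
  S[V,V] = ((1.5)·(1.5) + (1.5)·(1.5) + (-3.5)·(-3.5) + (0.5)·(0.5)) / 3 = 17/3 = 5.6667
  S = [[10.9167, 3.1667],
 [3.1667, 5.6667]].

Step 3 — invert S. det(S) = 10.9167·5.6667 - (3.1667)² = 51.8333.
  S^{-1} = (1/det) · [[d, -b], [-b, a]] = [[0.1093, -0.0611],
 [-0.0611, 0.2106]].

Step 4 — quadratic form (x̄ - mu_0)^T · S^{-1} · (x̄ - mu_0):
  S^{-1} · (x̄ - mu_0) = (0.1061, 0.0289),
  (x̄ - mu_0)^T · [...] = (1.25)·(0.1061) + (0.5)·(0.0289) = 0.1471.

Step 5 — scale by n: T² = 4 · 0.1471 = 0.5884.

T² ≈ 0.5884


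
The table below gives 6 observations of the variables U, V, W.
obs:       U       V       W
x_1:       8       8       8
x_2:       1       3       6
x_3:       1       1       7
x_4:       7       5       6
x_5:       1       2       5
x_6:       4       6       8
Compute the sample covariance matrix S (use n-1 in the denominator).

Step 1 — column means:
  mean(U) = (8 + 1 + 1 + 7 + 1 + 4) / 6 = 22/6 = 3.6667
  mean(V) = (8 + 3 + 1 + 5 + 2 + 6) / 6 = 25/6 = 4.1667
  mean(W) = (8 + 6 + 7 + 6 + 5 + 8) / 6 = 40/6 = 6.6667

Step 2 — sample covariance S[i,j] = (1/(n-1)) · Σ_k (x_{k,i} - mean_i) · (x_{k,j} - mean_j), with n-1 = 5.
  S[U,U] = ((4.3333)·(4.3333) + (-2.6667)·(-2.6667) + (-2.6667)·(-2.6667) + (3.3333)·(3.3333) + (-2.6667)·(-2.6667) + (0.3333)·(0.3333)) / 5 = 51.3333/5 = 10.2667
  S[U,V] = ((4.3333)·(3.8333) + (-2.6667)·(-1.1667) + (-2.6667)·(-3.1667) + (3.3333)·(0.8333) + (-2.6667)·(-2.1667) + (0.3333)·(1.8333)) / 5 = 37.3333/5 = 7.4667
  S[U,W] = ((4.3333)·(1.3333) + (-2.6667)·(-0.6667) + (-2.6667)·(0.3333) + (3.3333)·(-0.6667) + (-2.6667)·(-1.6667) + (0.3333)·(1.3333)) / 5 = 9.3333/5 = 1.8667
  S[V,V] = ((3.8333)·(3.8333) + (-1.1667)·(-1.1667) + (-3.1667)·(-3.1667) + (0.8333)·(0.8333) + (-2.1667)·(-2.1667) + (1.8333)·(1.8333)) / 5 = 34.8333/5 = 6.9667
  S[V,W] = ((3.8333)·(1.3333) + (-1.1667)·(-0.6667) + (-3.1667)·(0.3333) + (0.8333)·(-0.6667) + (-2.1667)·(-1.6667) + (1.8333)·(1.3333)) / 5 = 10.3333/5 = 2.0667
  S[W,W] = ((1.3333)·(1.3333) + (-0.6667)·(-0.6667) + (0.3333)·(0.3333) + (-0.6667)·(-0.6667) + (-1.6667)·(-1.6667) + (1.3333)·(1.3333)) / 5 = 7.3333/5 = 1.4667

S is symmetric (S[j,i] = S[i,j]). Assembling:

S = [[10.2667, 7.4667, 1.8667],
 [7.4667, 6.9667, 2.0667],
 [1.8667, 2.0667, 1.4667]]


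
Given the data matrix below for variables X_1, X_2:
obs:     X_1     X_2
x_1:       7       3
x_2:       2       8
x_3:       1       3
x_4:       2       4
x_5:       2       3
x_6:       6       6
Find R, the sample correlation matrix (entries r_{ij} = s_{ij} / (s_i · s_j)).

Step 1 — column means:
  mean(X_1) = (7 + 2 + 1 + 2 + 2 + 6) / 6 = 20/6 = 3.3333
  mean(X_2) = (3 + 8 + 3 + 4 + 3 + 6) / 6 = 27/6 = 4.5

Step 2 — sample variances and covariances s[i,j] = (1/(n-1)) · Σ_k (x_{k,i} - mean_i) · (x_{k,j} - mean_j), with n-1 = 5:
  s[X_1,X_1] = ((3.6667)·(3.6667) + (-1.3333)·(-1.3333) + (-2.3333)·(-2.3333) + (-1.3333)·(-1.3333) + (-1.3333)·(-1.3333) + (2.6667)·(2.6667)) / 5 = 31.3333/5 = 6.2667
  s[X_1,X_2] = ((3.6667)·(-1.5) + (-1.3333)·(3.5) + (-2.3333)·(-1.5) + (-1.3333)·(-0.5) + (-1.3333)·(-1.5) + (2.6667)·(1.5)) / 5 = 0/5 = 0
  s[X_2,X_2] = ((-1.5)·(-1.5) + (3.5)·(3.5) + (-1.5)·(-1.5) + (-0.5)·(-0.5) + (-1.5)·(-1.5) + (1.5)·(1.5)) / 5 = 21.5/5 = 4.3
  Sample standard deviations s_i = √(s[i,i]):
  s(X_1) = √(6.2667) = 2.5033
  s(X_2) = √(4.3) = 2.0736

Step 3 — r_{ij} = s_{ij} / (s_i · s_j):
  r[X_1,X_1] = 1 (diagonal).
  r[X_1,X_2] = 0 / (2.5033 · 2.0736) = 0 / 5.191 = 0
  r[X_2,X_2] = 1 (diagonal).

R is symmetric with unit diagonal. Assembling:

R = [[1, 0],
 [0, 1]]


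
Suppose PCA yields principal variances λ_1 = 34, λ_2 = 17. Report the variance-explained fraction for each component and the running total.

Step 1 — total variance = trace(Sigma) = Σ λ_i = 34 + 17 = 51.

Step 2 — fraction explained by component i = λ_i / Σ λ:
  PC1: 34/51 = 0.6667
  PC2: 17/51 = 0.3333

Step 3 — cumulative fraction after k components = (λ_1 + ... + λ_k) / Σ λ:
  k = 1: 34/51 = 0.6667
  k = 2: (34 + 17)/51 = 51/51 = 1

Summary (fraction, with percent):

explained: PC1 0.6667 (66.67%), PC2 0.3333 (33.33%);  cumulative: 0.6667, 1


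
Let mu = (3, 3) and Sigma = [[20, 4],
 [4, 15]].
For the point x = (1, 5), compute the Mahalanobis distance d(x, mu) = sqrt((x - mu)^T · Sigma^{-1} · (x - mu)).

Step 1 — centre the observation: (x - mu) = (-2, 2).

Step 2 — invert Sigma. det(Sigma) = 20·15 - (4)² = 284.
  Sigma^{-1} = (1/det) · [[d, -b], [-b, a]] = [[0.0528, -0.0141],
 [-0.0141, 0.0704]].

Step 3 — form the quadratic (x - mu)^T · Sigma^{-1} · (x - mu):
  Sigma^{-1} · (x - mu) = (-0.1338, 0.169).
  (x - mu)^T · [Sigma^{-1} · (x - mu)] = (-2)·(-0.1338) + (2)·(0.169) = 0.6056.

Step 4 — take square root: d = √(0.6056) ≈ 0.7782.

d(x, mu) = √(0.6056) ≈ 0.7782


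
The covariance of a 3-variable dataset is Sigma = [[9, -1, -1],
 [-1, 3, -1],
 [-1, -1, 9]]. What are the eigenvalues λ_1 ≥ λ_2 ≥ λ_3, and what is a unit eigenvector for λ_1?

Step 1 — characteristic polynomial p(λ) = det(λI - Sigma) = λ³ - tr·λ² + c_1·λ - det, where tr = trace, c_1 = sum of the principal 2×2 minors, det = det(Sigma):
  tr = 9 + 3 + 9 = 21,
  c_1 = (9·3 - (-1)²) + (9·9 - (-1)²) + (3·9 - (-1)²) = 26 + 80 + 26 = 132,
  det = 9·(3·9 - (-1)²) - (-1)·((-1)·9 - (-1)·(-1)) + (-1)·((-1)·(-1) - 3·(-1)) = 9·(26) - (-1)·(-10) + (-1)·(4) = 220.
  So p(λ) = λ³ - 21λ² + 132λ - 220.
Step 2 — look for an integer root (rational root theorem: any rational root is an integer divisor of 220). Testing λ = 10:
  p(10) = 1000 - 2100 + 1320 - 220 = 0  ✓
  Dividing out (λ - 10): p(λ) = (λ - 10)(λ² - 11λ + 22).
Step 3 — remaining eigenvalues from the quadratic λ² - 11λ + 22 = 0:
  Δ = 11² - 4·22 = 121 - 88 = 33,  λ = (11 ± √33)/2 = (11 ± 5.7446)/2 ≈ 8.3723 or 2.6277.
  Sorted: λ_1 = 10,  λ_2 = 8.3723,  λ_3 = 2.6277  (check: sum = 21 = tr ✓).

Step 4 — unit eigenvector for λ_1 = 10: v spans the null space of (Sigma - λ_1 I), whose rows are
  r_1 = (-1, -1, -1),  r_2 = (-1, -7, -1),  r_3 = (-1, -1, -1).
  v is orthogonal to every row, so take v ∝ r_1 × r_2 = ((-1)·(-1) - (-1)·(-7), (-1)·(-1) - (-1)·(-1), (-1)·(-7) - (-1)·(-1)) = (-6, 0, 6).
  Rescale (divide by 6; multiply by -1 so the first nonzero entry is positive): u = (1, 0, -1).
  ||u|| = √((1)² + (0)² + (-1)²) = √(2) ≈ 1.4142,  v_1 = u/||u|| ≈ (0.7071, 0, -0.7071) (||v_1|| = 1).

λ_1 = 10,  λ_2 = 8.3723,  λ_3 = 2.6277;  v_1 ≈ (0.7071, 0, -0.7071)


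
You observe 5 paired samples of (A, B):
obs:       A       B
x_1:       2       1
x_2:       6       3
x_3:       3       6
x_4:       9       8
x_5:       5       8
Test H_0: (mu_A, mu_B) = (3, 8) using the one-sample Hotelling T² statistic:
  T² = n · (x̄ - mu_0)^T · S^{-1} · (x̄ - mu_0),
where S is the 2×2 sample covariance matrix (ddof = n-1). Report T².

Step 1 — sample mean vector:
  mean(A) = (2 + 6 + 3 + 9 + 5) / 5 = 25/5 = 5
  mean(B) = (1 + 3 + 6 + 8 + 8) / 5 = 26/5 = 5.2
  x̄ = (5, 5.2),  deviation x̄ - mu_0 = (5, 5.2) - (3, 8) = (2, -2.8).

Step 2 — sample covariance matrix, S[i,j] = (1/(n-1)) · Σ_k (x_{k,i} - mean_i) · (x_{k,j} - mean_j), divisor n-1 = 4:
  S[A,A] = ((-3)·(-3) + (1)·(1) + (-2)·(-2) + (4)·(4) + (0)·(0)) / 4 = 30/4 = 7.5
  S[A,B] = ((-3)·(-4.2) + (1)·(-2.2) + (-2)·(0.8) + (4)·(2.8) + (0)·(2.8)) / 4 = 20/4 = 5
  S[B,B] = ((-4.2)·(-4.2) + (-2.2)·(-2.2) + (0.8)·(0.8) + (2.8)·(2.8) + (2.8)·(2.8)) / 4 = 38.8/4 = 9.7
  S = [[7.5, 5],
 [5, 9.7]].

Step 3 — invert S. det(S) = 7.5·9.7 - (5)² = 47.75.
  S^{-1} = (1/det) · [[d, -b], [-b, a]] = [[0.2031, -0.1047],
 [-0.1047, 0.1571]].

Step 4 — quadratic form (x̄ - mu_0)^T · S^{-1} · (x̄ - mu_0):
  S^{-1} · (x̄ - mu_0) = (0.6995, -0.6492),
  (x̄ - mu_0)^T · [...] = (2)·(0.6995) + (-2.8)·(-0.6492) = 3.2168.

Step 5 — scale by n: T² = 5 · 3.2168 = 16.0838.

T² ≈ 16.0838


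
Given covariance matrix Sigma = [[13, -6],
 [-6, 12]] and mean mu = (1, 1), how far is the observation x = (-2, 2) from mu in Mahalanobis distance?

Step 1 — centre the observation: (x - mu) = (-3, 1).

Step 2 — invert Sigma. det(Sigma) = 13·12 - (-6)² = 120.
  Sigma^{-1} = (1/det) · [[d, -b], [-b, a]] = [[0.1, 0.05],
 [0.05, 0.1083]].

Step 3 — form the quadratic (x - mu)^T · Sigma^{-1} · (x - mu):
  Sigma^{-1} · (x - mu) = (-0.25, -0.0417).
  (x - mu)^T · [Sigma^{-1} · (x - mu)] = (-3)·(-0.25) + (1)·(-0.0417) = 0.7083.

Step 4 — take square root: d = √(0.7083) ≈ 0.8416.

d(x, mu) = √(0.7083) ≈ 0.8416


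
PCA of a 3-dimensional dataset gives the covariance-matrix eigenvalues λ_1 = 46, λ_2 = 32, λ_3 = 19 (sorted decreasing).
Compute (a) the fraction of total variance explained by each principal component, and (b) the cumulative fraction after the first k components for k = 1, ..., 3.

Step 1 — total variance = trace(Sigma) = Σ λ_i = 46 + 32 + 19 = 97.

Step 2 — fraction explained by component i = λ_i / Σ λ:
  PC1: 46/97 = 0.4742
  PC2: 32/97 = 0.3299
  PC3: 19/97 = 0.1959

Step 3 — cumulative fraction after k components = (λ_1 + ... + λ_k) / Σ λ:
  k = 1: 46/97 = 0.4742
  k = 2: (46 + 32)/97 = 78/97 = 0.8041
  k = 3: (46 + 32 + 19)/97 = 97/97 = 1

Summary (fraction, with percent):

explained: PC1 0.4742 (47.42%), PC2 0.3299 (32.99%), PC3 0.1959 (19.59%);  cumulative: 0.4742, 0.8041, 1


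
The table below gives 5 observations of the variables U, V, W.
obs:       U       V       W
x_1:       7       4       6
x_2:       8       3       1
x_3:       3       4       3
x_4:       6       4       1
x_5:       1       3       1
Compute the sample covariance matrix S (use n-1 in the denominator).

Step 1 — column means:
  mean(U) = (7 + 8 + 3 + 6 + 1) / 5 = 25/5 = 5
  mean(V) = (4 + 3 + 4 + 4 + 3) / 5 = 18/5 = 3.6
  mean(W) = (6 + 1 + 3 + 1 + 1) / 5 = 12/5 = 2.4

Step 2 — sample covariance S[i,j] = (1/(n-1)) · Σ_k (x_{k,i} - mean_i) · (x_{k,j} - mean_j), with n-1 = 4.
  S[U,U] = ((2)·(2) + (3)·(3) + (-2)·(-2) + (1)·(1) + (-4)·(-4)) / 4 = 34/4 = 8.5
  S[U,V] = ((2)·(0.4) + (3)·(-0.6) + (-2)·(0.4) + (1)·(0.4) + (-4)·(-0.6)) / 4 = 1/4 = 0.25
  S[U,W] = ((2)·(3.6) + (3)·(-1.4) + (-2)·(0.6) + (1)·(-1.4) + (-4)·(-1.4)) / 4 = 6/4 = 1.5
  S[V,V] = ((0.4)·(0.4) + (-0.6)·(-0.6) + (0.4)·(0.4) + (0.4)·(0.4) + (-0.6)·(-0.6)) / 4 = 1.2/4 = 0.3
  S[V,W] = ((0.4)·(3.6) + (-0.6)·(-1.4) + (0.4)·(0.6) + (0.4)·(-1.4) + (-0.6)·(-1.4)) / 4 = 2.8/4 = 0.7
  S[W,W] = ((3.6)·(3.6) + (-1.4)·(-1.4) + (0.6)·(0.6) + (-1.4)·(-1.4) + (-1.4)·(-1.4)) / 4 = 19.2/4 = 4.8

S is symmetric (S[j,i] = S[i,j]). Assembling:

S = [[8.5, 0.25, 1.5],
 [0.25, 0.3, 0.7],
 [1.5, 0.7, 4.8]]


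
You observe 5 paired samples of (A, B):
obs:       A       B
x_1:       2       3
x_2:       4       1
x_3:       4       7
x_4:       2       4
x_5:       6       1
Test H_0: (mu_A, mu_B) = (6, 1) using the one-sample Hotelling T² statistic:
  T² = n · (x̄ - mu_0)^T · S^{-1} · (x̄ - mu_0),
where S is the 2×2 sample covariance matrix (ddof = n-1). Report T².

Step 1 — sample mean vector:
  mean(A) = (2 + 4 + 4 + 2 + 6) / 5 = 18/5 = 3.6
  mean(B) = (3 + 1 + 7 + 4 + 1) / 5 = 16/5 = 3.2
  x̄ = (3.6, 3.2),  deviation x̄ - mu_0 = (3.6, 3.2) - (6, 1) = (-2.4, 2.2).

Step 2 — sample covariance matrix, S[i,j] = (1/(n-1)) · Σ_k (x_{k,i} - mean_i) · (x_{k,j} - mean_j), divisor n-1 = 4:
  S[A,A] = ((-1.6)·(-1.6) + (0.4)·(0.4) + (0.4)·(0.4) + (-1.6)·(-1.6) + (2.4)·(2.4)) / 4 = 11.2/4 = 2.8
  S[A,B] = ((-1.6)·(-0.2) + (0.4)·(-2.2) + (0.4)·(3.8) + (-1.6)·(0.8) + (2.4)·(-2.2)) / 4 = -5.6/4 = -1.4
  S[B,B] = ((-0.2)·(-0.2) + (-2.2)·(-2.2) + (3.8)·(3.8) + (0.8)·(0.8) + (-2.2)·(-2.2)) / 4 = 24.8/4 = 6.2
  S = [[2.8, -1.4],
 [-1.4, 6.2]].

Step 3 — invert S. det(S) = 2.8·6.2 - (-1.4)² = 15.4.
  S^{-1} = (1/det) · [[d, -b], [-b, a]] = [[0.4026, 0.0909],
 [0.0909, 0.1818]].

Step 4 — quadratic form (x̄ - mu_0)^T · S^{-1} · (x̄ - mu_0):
  S^{-1} · (x̄ - mu_0) = (-0.7662, 0.1818),
  (x̄ - mu_0)^T · [...] = (-2.4)·(-0.7662) + (2.2)·(0.1818) = 2.239.

Step 5 — scale by n: T² = 5 · 2.239 = 11.1948.

T² ≈ 11.1948


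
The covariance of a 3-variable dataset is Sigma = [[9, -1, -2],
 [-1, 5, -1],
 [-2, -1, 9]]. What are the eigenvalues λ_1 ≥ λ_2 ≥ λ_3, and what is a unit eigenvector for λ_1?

Step 1 — characteristic polynomial p(λ) = det(λI - Sigma) = λ³ - tr·λ² + c_1·λ - det, where tr = trace, c_1 = sum of the principal 2×2 minors, det = det(Sigma):
  tr = 9 + 5 + 9 = 23,
  c_1 = (9·5 - (-1)²) + (9·9 - (-2)²) + (5·9 - (-1)²) = 44 + 77 + 44 = 165,
  det = 9·(5·9 - (-1)²) - (-1)·((-1)·9 - (-1)·(-2)) + (-2)·((-1)·(-1) - 5·(-2)) = 9·(44) - (-1)·(-11) + (-2)·(11) = 363.
  So p(λ) = λ³ - 23λ² + 165λ - 363.
Step 2 — look for an integer root (rational root theorem: any rational root is an integer divisor of 363). Testing λ = 11:
  p(11) = 1331 - 2783 + 1815 - 363 = 0  ✓
  Dividing out (λ - 11): p(λ) = (λ - 11)(λ² - 12λ + 33).
Step 3 — remaining eigenvalues from the quadratic λ² - 12λ + 33 = 0:
  Δ = 12² - 4·33 = 144 - 132 = 12,  λ = (12 ± √12)/2 = (12 ± 3.4641)/2 ≈ 7.7321 or 4.2679.
  Sorted: λ_1 = 11,  λ_2 = 7.7321,  λ_3 = 4.2679  (check: sum = 23 = tr ✓).

Step 4 — unit eigenvector for λ_1 = 11: v spans the null space of (Sigma - λ_1 I), whose rows are
  r_1 = (-2, -1, -2),  r_2 = (-1, -6, -1),  r_3 = (-2, -1, -2).
  v is orthogonal to every row, so take v ∝ r_1 × r_2 = ((-1)·(-1) - (-2)·(-6), (-2)·(-1) - (-2)·(-1), (-2)·(-6) - (-1)·(-1)) = (-11, 0, 11).
  Rescale (divide by 11; multiply by -1 so the first nonzero entry is positive): u = (1, 0, -1).
  ||u|| = √((1)² + (0)² + (-1)²) = √(2) ≈ 1.4142,  v_1 = u/||u|| ≈ (0.7071, 0, -0.7071) (||v_1|| = 1).

λ_1 = 11,  λ_2 = 7.7321,  λ_3 = 4.2679;  v_1 ≈ (0.7071, 0, -0.7071)


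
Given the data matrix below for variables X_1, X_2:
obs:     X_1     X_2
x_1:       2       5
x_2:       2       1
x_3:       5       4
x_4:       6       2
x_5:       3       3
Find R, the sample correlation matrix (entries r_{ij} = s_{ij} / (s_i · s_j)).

Step 1 — column means:
  mean(X_1) = (2 + 2 + 5 + 6 + 3) / 5 = 18/5 = 3.6
  mean(X_2) = (5 + 1 + 4 + 2 + 3) / 5 = 15/5 = 3

Step 2 — sample variances and covariances s[i,j] = (1/(n-1)) · Σ_k (x_{k,i} - mean_i) · (x_{k,j} - mean_j), with n-1 = 4:
  s[X_1,X_1] = ((-1.6)·(-1.6) + (-1.6)·(-1.6) + (1.4)·(1.4) + (2.4)·(2.4) + (-0.6)·(-0.6)) / 4 = 13.2/4 = 3.3
  s[X_1,X_2] = ((-1.6)·(2) + (-1.6)·(-2) + (1.4)·(1) + (2.4)·(-1) + (-0.6)·(0)) / 4 = -1/4 = -0.25
  s[X_2,X_2] = ((2)·(2) + (-2)·(-2) + (1)·(1) + (-1)·(-1) + (0)·(0)) / 4 = 10/4 = 2.5
  Sample standard deviations s_i = √(s[i,i]):
  s(X_1) = √(3.3) = 1.8166
  s(X_2) = √(2.5) = 1.5811

Step 3 — r_{ij} = s_{ij} / (s_i · s_j):
  r[X_1,X_1] = 1 (diagonal).
  r[X_1,X_2] = -0.25 / (1.8166 · 1.5811) = -0.25 / 2.8723 = -0.087
  r[X_2,X_2] = 1 (diagonal).

R is symmetric with unit diagonal. Assembling:

R = [[1, -0.087],
 [-0.087, 1]]


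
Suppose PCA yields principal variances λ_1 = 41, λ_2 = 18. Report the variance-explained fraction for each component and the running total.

Step 1 — total variance = trace(Sigma) = Σ λ_i = 41 + 18 = 59.

Step 2 — fraction explained by component i = λ_i / Σ λ:
  PC1: 41/59 = 0.6949
  PC2: 18/59 = 0.3051

Step 3 — cumulative fraction after k components = (λ_1 + ... + λ_k) / Σ λ:
  k = 1: 41/59 = 0.6949
  k = 2: (41 + 18)/59 = 59/59 = 1

Summary (fraction, with percent):

explained: PC1 0.6949 (69.49%), PC2 0.3051 (30.51%);  cumulative: 0.6949, 1


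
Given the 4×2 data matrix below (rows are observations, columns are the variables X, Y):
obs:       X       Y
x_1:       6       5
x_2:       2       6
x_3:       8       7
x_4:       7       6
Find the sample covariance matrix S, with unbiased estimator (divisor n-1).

Step 1 — column means:
  mean(X) = (6 + 2 + 8 + 7) / 4 = 23/4 = 5.75
  mean(Y) = (5 + 6 + 7 + 6) / 4 = 24/4 = 6

Step 2 — sample covariance S[i,j] = (1/(n-1)) · Σ_k (x_{k,i} - mean_i) · (x_{k,j} - mean_j), with n-1 = 3.
  S[X,X] = ((0.25)·(0.25) + (-3.75)·(-3.75) + (2.25)·(2.25) + (1.25)·(1.25)) / 3 = 20.75/3 = 6.9167
  S[X,Y] = ((0.25)·(-1) + (-3.75)·(0) + (2.25)·(1) + (1.25)·(0)) / 3 = 2/3 = 0.6667
  S[Y,Y] = ((-1)·(-1) + (0)·(0) + (1)·(1) + (0)·(0)) / 3 = 2/3 = 0.6667

S is symmetric (S[j,i] = S[i,j]). Assembling:

S = [[6.9167, 0.6667],
 [0.6667, 0.6667]]


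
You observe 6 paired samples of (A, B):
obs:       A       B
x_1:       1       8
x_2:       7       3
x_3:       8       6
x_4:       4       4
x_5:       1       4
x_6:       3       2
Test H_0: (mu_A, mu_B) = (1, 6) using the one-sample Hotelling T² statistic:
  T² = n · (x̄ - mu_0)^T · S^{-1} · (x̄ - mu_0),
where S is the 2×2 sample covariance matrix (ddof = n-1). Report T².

Step 1 — sample mean vector:
  mean(A) = (1 + 7 + 8 + 4 + 1 + 3) / 6 = 24/6 = 4
  mean(B) = (8 + 3 + 6 + 4 + 4 + 2) / 6 = 27/6 = 4.5
  x̄ = (4, 4.5),  deviation x̄ - mu_0 = (4, 4.5) - (1, 6) = (3, -1.5).

Step 2 — sample covariance matrix, S[i,j] = (1/(n-1)) · Σ_k (x_{k,i} - mean_i) · (x_{k,j} - mean_j), divisor n-1 = 5:
  S[A,A] = ((-3)·(-3) + (3)·(3) + (4)·(4) + (0)·(0) + (-3)·(-3) + (-1)·(-1)) / 5 = 44/5 = 8.8
  S[A,B] = ((-3)·(3.5) + (3)·(-1.5) + (4)·(1.5) + (0)·(-0.5) + (-3)·(-0.5) + (-1)·(-2.5)) / 5 = -5/5 = -1
  S[B,B] = ((3.5)·(3.5) + (-1.5)·(-1.5) + (1.5)·(1.5) + (-0.5)·(-0.5) + (-0.5)·(-0.5) + (-2.5)·(-2.5)) / 5 = 23.5/5 = 4.7
  S = [[8.8, -1],
 [-1, 4.7]].

Step 3 — invert S. det(S) = 8.8·4.7 - (-1)² = 40.36.
  S^{-1} = (1/det) · [[d, -b], [-b, a]] = [[0.1165, 0.0248],
 [0.0248, 0.218]].

Step 4 — quadratic form (x̄ - mu_0)^T · S^{-1} · (x̄ - mu_0):
  S^{-1} · (x̄ - mu_0) = (0.3122, -0.2527),
  (x̄ - mu_0)^T · [...] = (3)·(0.3122) + (-1.5)·(-0.2527) = 1.3157.

Step 5 — scale by n: T² = 6 · 1.3157 = 7.894.

T² ≈ 7.894


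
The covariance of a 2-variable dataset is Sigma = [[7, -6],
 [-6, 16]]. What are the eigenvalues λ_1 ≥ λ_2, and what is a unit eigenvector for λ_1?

Step 1 — characteristic polynomial of 2×2 Sigma:
  det(Sigma - λI) = λ² - trace · λ + det = 0.
  trace = 7 + 16 = 23, det = 7·16 - (-6)² = 76.
Step 2 — discriminant:
  Δ = trace² - 4·det = 529 - 304 = 225.
Step 3 — eigenvalues:
  λ = (trace ± √Δ)/2 = (23 ± 15)/2,
  λ_1 = 19,  λ_2 = 4.

Step 4 — unit eigenvector for λ_1: solve (Sigma - λ_1 I)v = 0. First row:
  (7 - 19)·v_x + (-6)·v_y = 0, i.e. (-12)·v_x + (-6)·v_y = 0,
  so v ∝ (b, λ_1 - a) = (-6, 12); multiply by -1 so the first entry is positive: u = (6, -12).
  ||u|| = √((6)² + (-12)²) = √(180) ≈ 13.4164,
  v_1 = u/||u|| ≈ (0.4472, -0.8944) (||v_1|| = 1).

λ_1 = 19,  λ_2 = 4;  v_1 ≈ (0.4472, -0.8944)


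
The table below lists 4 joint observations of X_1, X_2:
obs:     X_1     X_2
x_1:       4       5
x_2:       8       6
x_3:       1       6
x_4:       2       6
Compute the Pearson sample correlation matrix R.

Step 1 — column means:
  mean(X_1) = (4 + 8 + 1 + 2) / 4 = 15/4 = 3.75
  mean(X_2) = (5 + 6 + 6 + 6) / 4 = 23/4 = 5.75

Step 2 — sample variances and covariances s[i,j] = (1/(n-1)) · Σ_k (x_{k,i} - mean_i) · (x_{k,j} - mean_j), with n-1 = 3:
  s[X_1,X_1] = ((0.25)·(0.25) + (4.25)·(4.25) + (-2.75)·(-2.75) + (-1.75)·(-1.75)) / 3 = 28.75/3 = 9.5833
  s[X_1,X_2] = ((0.25)·(-0.75) + (4.25)·(0.25) + (-2.75)·(0.25) + (-1.75)·(0.25)) / 3 = -0.25/3 = -0.0833
  s[X_2,X_2] = ((-0.75)·(-0.75) + (0.25)·(0.25) + (0.25)·(0.25) + (0.25)·(0.25)) / 3 = 0.75/3 = 0.25
  Sample standard deviations s_i = √(s[i,i]):
  s(X_1) = √(9.5833) = 3.0957
  s(X_2) = √(0.25) = 0.5

Step 3 — r_{ij} = s_{ij} / (s_i · s_j):
  r[X_1,X_1] = 1 (diagonal).
  r[X_1,X_2] = -0.0833 / (3.0957 · 0.5) = -0.0833 / 1.5478 = -0.0538
  r[X_2,X_2] = 1 (diagonal).

R is symmetric with unit diagonal. Assembling:

R = [[1, -0.0538],
 [-0.0538, 1]]


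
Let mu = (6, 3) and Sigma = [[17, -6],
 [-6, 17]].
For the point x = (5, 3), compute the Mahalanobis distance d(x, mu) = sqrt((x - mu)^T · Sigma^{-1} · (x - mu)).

Step 1 — centre the observation: (x - mu) = (-1, 0).

Step 2 — invert Sigma. det(Sigma) = 17·17 - (-6)² = 253.
  Sigma^{-1} = (1/det) · [[d, -b], [-b, a]] = [[0.0672, 0.0237],
 [0.0237, 0.0672]].

Step 3 — form the quadratic (x - mu)^T · Sigma^{-1} · (x - mu):
  Sigma^{-1} · (x - mu) = (-0.0672, -0.0237).
  (x - mu)^T · [Sigma^{-1} · (x - mu)] = (-1)·(-0.0672) + (0)·(-0.0237) = 0.0672.

Step 4 — take square root: d = √(0.0672) ≈ 0.2592.

d(x, mu) = √(0.0672) ≈ 0.2592


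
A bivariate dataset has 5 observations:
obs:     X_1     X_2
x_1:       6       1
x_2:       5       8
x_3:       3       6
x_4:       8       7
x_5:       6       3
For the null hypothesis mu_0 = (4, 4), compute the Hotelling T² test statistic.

Step 1 — sample mean vector:
  mean(X_1) = (6 + 5 + 3 + 8 + 6) / 5 = 28/5 = 5.6
  mean(X_2) = (1 + 8 + 6 + 7 + 3) / 5 = 25/5 = 5
  x̄ = (5.6, 5),  deviation x̄ - mu_0 = (5.6, 5) - (4, 4) = (1.6, 1).

Step 2 — sample covariance matrix, S[i,j] = (1/(n-1)) · Σ_k (x_{k,i} - mean_i) · (x_{k,j} - mean_j), divisor n-1 = 4:
  S[X_1,X_1] = ((0.4)·(0.4) + (-0.6)·(-0.6) + (-2.6)·(-2.6) + (2.4)·(2.4) + (0.4)·(0.4)) / 4 = 13.2/4 = 3.3
  S[X_1,X_2] = ((0.4)·(-4) + (-0.6)·(3) + (-2.6)·(1) + (2.4)·(2) + (0.4)·(-2)) / 4 = -2/4 = -0.5
  S[X_2,X_2] = ((-4)·(-4) + (3)·(3) + (1)·(1) + (2)·(2) + (-2)·(-2)) / 4 = 34/4 = 8.5
  S = [[3.3, -0.5],
 [-0.5, 8.5]].

Step 3 — invert S. det(S) = 3.3·8.5 - (-0.5)² = 27.8.
  S^{-1} = (1/det) · [[d, -b], [-b, a]] = [[0.3058, 0.018],
 [0.018, 0.1187]].

Step 4 — quadratic form (x̄ - mu_0)^T · S^{-1} · (x̄ - mu_0):
  S^{-1} · (x̄ - mu_0) = (0.5072, 0.1475),
  (x̄ - mu_0)^T · [...] = (1.6)·(0.5072) + (1)·(0.1475) = 0.959.

Step 5 — scale by n: T² = 5 · 0.959 = 4.795.

T² ≈ 4.795


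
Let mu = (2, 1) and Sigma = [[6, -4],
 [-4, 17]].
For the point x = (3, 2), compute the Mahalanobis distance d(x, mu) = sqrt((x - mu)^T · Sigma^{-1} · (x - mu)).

Step 1 — centre the observation: (x - mu) = (1, 1).

Step 2 — invert Sigma. det(Sigma) = 6·17 - (-4)² = 86.
  Sigma^{-1} = (1/det) · [[d, -b], [-b, a]] = [[0.1977, 0.0465],
 [0.0465, 0.0698]].

Step 3 — form the quadratic (x - mu)^T · Sigma^{-1} · (x - mu):
  Sigma^{-1} · (x - mu) = (0.2442, 0.1163).
  (x - mu)^T · [Sigma^{-1} · (x - mu)] = (1)·(0.2442) + (1)·(0.1163) = 0.3605.

Step 4 — take square root: d = √(0.3605) ≈ 0.6004.

d(x, mu) = √(0.3605) ≈ 0.6004


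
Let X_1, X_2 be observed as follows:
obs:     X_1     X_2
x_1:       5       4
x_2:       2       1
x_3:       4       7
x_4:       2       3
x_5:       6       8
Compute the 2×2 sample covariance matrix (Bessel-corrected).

Step 1 — column means:
  mean(X_1) = (5 + 2 + 4 + 2 + 6) / 5 = 19/5 = 3.8
  mean(X_2) = (4 + 1 + 7 + 3 + 8) / 5 = 23/5 = 4.6

Step 2 — sample covariance S[i,j] = (1/(n-1)) · Σ_k (x_{k,i} - mean_i) · (x_{k,j} - mean_j), with n-1 = 4.
  S[X_1,X_1] = ((1.2)·(1.2) + (-1.8)·(-1.8) + (0.2)·(0.2) + (-1.8)·(-1.8) + (2.2)·(2.2)) / 4 = 12.8/4 = 3.2
  S[X_1,X_2] = ((1.2)·(-0.6) + (-1.8)·(-3.6) + (0.2)·(2.4) + (-1.8)·(-1.6) + (2.2)·(3.4)) / 4 = 16.6/4 = 4.15
  S[X_2,X_2] = ((-0.6)·(-0.6) + (-3.6)·(-3.6) + (2.4)·(2.4) + (-1.6)·(-1.6) + (3.4)·(3.4)) / 4 = 33.2/4 = 8.3

S is symmetric (S[j,i] = S[i,j]). Assembling:

S = [[3.2, 4.15],
 [4.15, 8.3]]


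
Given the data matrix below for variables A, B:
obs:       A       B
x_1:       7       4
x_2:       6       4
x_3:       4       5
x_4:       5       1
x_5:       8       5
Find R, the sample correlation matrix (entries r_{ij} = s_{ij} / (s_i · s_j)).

Step 1 — column means:
  mean(A) = (7 + 6 + 4 + 5 + 8) / 5 = 30/5 = 6
  mean(B) = (4 + 4 + 5 + 1 + 5) / 5 = 19/5 = 3.8

Step 2 — sample variances and covariances s[i,j] = (1/(n-1)) · Σ_k (x_{k,i} - mean_i) · (x_{k,j} - mean_j), with n-1 = 4:
  s[A,A] = ((1)·(1) + (0)·(0) + (-2)·(-2) + (-1)·(-1) + (2)·(2)) / 4 = 10/4 = 2.5
  s[A,B] = ((1)·(0.2) + (0)·(0.2) + (-2)·(1.2) + (-1)·(-2.8) + (2)·(1.2)) / 4 = 3/4 = 0.75
  s[B,B] = ((0.2)·(0.2) + (0.2)·(0.2) + (1.2)·(1.2) + (-2.8)·(-2.8) + (1.2)·(1.2)) / 4 = 10.8/4 = 2.7
  Sample standard deviations s_i = √(s[i,i]):
  s(A) = √(2.5) = 1.5811
  s(B) = √(2.7) = 1.6432

Step 3 — r_{ij} = s_{ij} / (s_i · s_j):
  r[A,A] = 1 (diagonal).
  r[A,B] = 0.75 / (1.5811 · 1.6432) = 0.75 / 2.5981 = 0.2887
  r[B,B] = 1 (diagonal).

R is symmetric with unit diagonal. Assembling:

R = [[1, 0.2887],
 [0.2887, 1]]


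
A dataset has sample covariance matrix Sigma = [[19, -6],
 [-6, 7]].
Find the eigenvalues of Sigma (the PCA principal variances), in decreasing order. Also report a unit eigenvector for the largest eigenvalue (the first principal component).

Step 1 — characteristic polynomial of 2×2 Sigma:
  det(Sigma - λI) = λ² - trace · λ + det = 0.
  trace = 19 + 7 = 26, det = 19·7 - (-6)² = 97.
Step 2 — discriminant:
  Δ = trace² - 4·det = 676 - 388 = 288.
Step 3 — eigenvalues:
  λ = (trace ± √Δ)/2 = (26 ± 16.9706)/2,
  λ_1 = 21.4853,  λ_2 = 4.5147.

Step 4 — unit eigenvector for λ_1: solve (Sigma - λ_1 I)v = 0. First row:
  (19 - 21.4853)·v_x + (-6)·v_y = 0, i.e. (-2.4853)·v_x + (-6)·v_y = 0,
  so v ∝ (b, λ_1 - a) = (-6, 2.4853); multiply by -1 so the first entry is positive: u = (6, -2.4853).
  ||u|| = √((6)² + (-2.4853)²) = √(42.1766) ≈ 6.4944,
  v_1 = u/||u|| ≈ (0.9239, -0.3827) (||v_1|| = 1).

λ_1 = 21.4853,  λ_2 = 4.5147;  v_1 ≈ (0.9239, -0.3827)


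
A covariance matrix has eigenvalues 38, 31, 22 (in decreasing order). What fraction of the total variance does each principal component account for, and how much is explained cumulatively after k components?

Step 1 — total variance = trace(Sigma) = Σ λ_i = 38 + 31 + 22 = 91.

Step 2 — fraction explained by component i = λ_i / Σ λ:
  PC1: 38/91 = 0.4176
  PC2: 31/91 = 0.3407
  PC3: 22/91 = 0.2418

Step 3 — cumulative fraction after k components = (λ_1 + ... + λ_k) / Σ λ:
  k = 1: 38/91 = 0.4176
  k = 2: (38 + 31)/91 = 69/91 = 0.7582
  k = 3: (38 + 31 + 22)/91 = 91/91 = 1

Summary (fraction, with percent):

explained: PC1 0.4176 (41.76%), PC2 0.3407 (34.07%), PC3 0.2418 (24.18%);  cumulative: 0.4176, 0.7582, 1


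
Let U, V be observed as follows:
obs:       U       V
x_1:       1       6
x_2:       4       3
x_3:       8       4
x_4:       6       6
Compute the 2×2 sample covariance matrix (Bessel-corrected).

Step 1 — column means:
  mean(U) = (1 + 4 + 8 + 6) / 4 = 19/4 = 4.75
  mean(V) = (6 + 3 + 4 + 6) / 4 = 19/4 = 4.75

Step 2 — sample covariance S[i,j] = (1/(n-1)) · Σ_k (x_{k,i} - mean_i) · (x_{k,j} - mean_j), with n-1 = 3.
  S[U,U] = ((-3.75)·(-3.75) + (-0.75)·(-0.75) + (3.25)·(3.25) + (1.25)·(1.25)) / 3 = 26.75/3 = 8.9167
  S[U,V] = ((-3.75)·(1.25) + (-0.75)·(-1.75) + (3.25)·(-0.75) + (1.25)·(1.25)) / 3 = -4.25/3 = -1.4167
  S[V,V] = ((1.25)·(1.25) + (-1.75)·(-1.75) + (-0.75)·(-0.75) + (1.25)·(1.25)) / 3 = 6.75/3 = 2.25

S is symmetric (S[j,i] = S[i,j]). Assembling:

S = [[8.9167, -1.4167],
 [-1.4167, 2.25]]


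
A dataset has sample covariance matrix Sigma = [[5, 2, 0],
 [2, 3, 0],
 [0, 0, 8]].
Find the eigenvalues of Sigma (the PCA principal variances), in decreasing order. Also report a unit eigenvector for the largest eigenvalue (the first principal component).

Step 1 — characteristic polynomial p(λ) = det(λI - Sigma) = λ³ - tr·λ² + c_1·λ - det, where tr = trace, c_1 = sum of the principal 2×2 minors, det = det(Sigma):
  tr = 5 + 3 + 8 = 16,
  c_1 = (5·3 - (2)²) + (5·8 - (0)²) + (3·8 - (0)²) = 11 + 40 + 24 = 75,
  det = 5·(3·8 - (0)²) - (2)·((2)·8 - (0)·(0)) + (0)·((2)·(0) - 3·(0)) = 5·(24) - (2)·(16) + (0)·(0) = 88.
  So p(λ) = λ³ - 16λ² + 75λ - 88.
Step 2 — look for an integer root (rational root theorem: any rational root is an integer divisor of 88). Testing λ = 8:
  p(8) = 512 - 1024 + 600 - 88 = 0  ✓
  Dividing out (λ - 8): p(λ) = (λ - 8)(λ² - 8λ + 11).
Step 3 — remaining eigenvalues from the quadratic λ² - 8λ + 11 = 0:
  Δ = 8² - 4·11 = 64 - 44 = 20,  λ = (8 ± √20)/2 = (8 ± 4.4721)/2 ≈ 6.2361 or 1.7639.
  Sorted: λ_1 = 8,  λ_2 = 6.2361,  λ_3 = 1.7639  (check: sum = 16 = tr ✓).

Step 4 — unit eigenvector for λ_1 = 8: v spans the null space of (Sigma - λ_1 I), whose rows are
  r_1 = (-3, 2, 0),  r_2 = (2, -5, 0),  r_3 = (0, 0, 0).
  v is orthogonal to every row, so take v ∝ r_1 × r_2 = ((2)·(0) - (0)·(-5), (0)·(2) - (-3)·(0), (-3)·(-5) - (2)·(2)) = (0, 0, 11).
  Rescale (divide by 11): u = (0, 0, 1).
  ||u|| = √((0)² + (0)² + (1)²) = √(1) = 1,  v_1 = u/||u|| ≈ (0, 0, 1) (||v_1|| = 1).

λ_1 = 8,  λ_2 = 6.2361,  λ_3 = 1.7639;  v_1 ≈ (0, 0, 1)


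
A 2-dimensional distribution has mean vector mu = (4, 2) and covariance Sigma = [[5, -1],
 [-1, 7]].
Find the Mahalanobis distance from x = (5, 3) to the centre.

Step 1 — centre the observation: (x - mu) = (1, 1).

Step 2 — invert Sigma. det(Sigma) = 5·7 - (-1)² = 34.
  Sigma^{-1} = (1/det) · [[d, -b], [-b, a]] = [[0.2059, 0.0294],
 [0.0294, 0.1471]].

Step 3 — form the quadratic (x - mu)^T · Sigma^{-1} · (x - mu):
  Sigma^{-1} · (x - mu) = (0.2353, 0.1765).
  (x - mu)^T · [Sigma^{-1} · (x - mu)] = (1)·(0.2353) + (1)·(0.1765) = 0.4118.

Step 4 — take square root: d = √(0.4118) ≈ 0.6417.

d(x, mu) = √(0.4118) ≈ 0.6417


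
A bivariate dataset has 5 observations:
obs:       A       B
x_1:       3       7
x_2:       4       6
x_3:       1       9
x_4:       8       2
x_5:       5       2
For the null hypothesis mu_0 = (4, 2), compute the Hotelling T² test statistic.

Step 1 — sample mean vector:
  mean(A) = (3 + 4 + 1 + 8 + 5) / 5 = 21/5 = 4.2
  mean(B) = (7 + 6 + 9 + 2 + 2) / 5 = 26/5 = 5.2
  x̄ = (4.2, 5.2),  deviation x̄ - mu_0 = (4.2, 5.2) - (4, 2) = (0.2, 3.2).

Step 2 — sample covariance matrix, S[i,j] = (1/(n-1)) · Σ_k (x_{k,i} - mean_i) · (x_{k,j} - mean_j), divisor n-1 = 4:
  S[A,A] = ((-1.2)·(-1.2) + (-0.2)·(-0.2) + (-3.2)·(-3.2) + (3.8)·(3.8) + (0.8)·(0.8)) / 4 = 26.8/4 = 6.7
  S[A,B] = ((-1.2)·(1.8) + (-0.2)·(0.8) + (-3.2)·(3.8) + (3.8)·(-3.2) + (0.8)·(-3.2)) / 4 = -29.2/4 = -7.3
  S[B,B] = ((1.8)·(1.8) + (0.8)·(0.8) + (3.8)·(3.8) + (-3.2)·(-3.2) + (-3.2)·(-3.2)) / 4 = 38.8/4 = 9.7
  S = [[6.7, -7.3],
 [-7.3, 9.7]].

Step 3 — invert S. det(S) = 6.7·9.7 - (-7.3)² = 11.7.
  S^{-1} = (1/det) · [[d, -b], [-b, a]] = [[0.8291, 0.6239],
 [0.6239, 0.5726]].

Step 4 — quadratic form (x̄ - mu_0)^T · S^{-1} · (x̄ - mu_0):
  S^{-1} · (x̄ - mu_0) = (2.1624, 1.9573),
  (x̄ - mu_0)^T · [...] = (0.2)·(2.1624) + (3.2)·(1.9573) = 6.6957.

Step 5 — scale by n: T² = 5 · 6.6957 = 33.4786.

T² ≈ 33.4786


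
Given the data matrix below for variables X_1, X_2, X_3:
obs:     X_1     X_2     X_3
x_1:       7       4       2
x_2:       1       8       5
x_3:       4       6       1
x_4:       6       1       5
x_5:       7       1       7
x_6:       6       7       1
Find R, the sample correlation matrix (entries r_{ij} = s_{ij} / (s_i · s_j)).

Step 1 — column means:
  mean(X_1) = (7 + 1 + 4 + 6 + 7 + 6) / 6 = 31/6 = 5.1667
  mean(X_2) = (4 + 8 + 6 + 1 + 1 + 7) / 6 = 27/6 = 4.5
  mean(X_3) = (2 + 5 + 1 + 5 + 7 + 1) / 6 = 21/6 = 3.5

Step 2 — sample variances and covariances s[i,j] = (1/(n-1)) · Σ_k (x_{k,i} - mean_i) · (x_{k,j} - mean_j), with n-1 = 5:
  s[X_1,X_1] = ((1.8333)·(1.8333) + (-4.1667)·(-4.1667) + (-1.1667)·(-1.1667) + (0.8333)·(0.8333) + (1.8333)·(1.8333) + (0.8333)·(0.8333)) / 5 = 26.8333/5 = 5.3667
  s[X_1,X_2] = ((1.8333)·(-0.5) + (-4.1667)·(3.5) + (-1.1667)·(1.5) + (0.8333)·(-3.5) + (1.8333)·(-3.5) + (0.8333)·(2.5)) / 5 = -24.5/5 = -4.9
  s[X_1,X_3] = ((1.8333)·(-1.5) + (-4.1667)·(1.5) + (-1.1667)·(-2.5) + (0.8333)·(1.5) + (1.8333)·(3.5) + (0.8333)·(-2.5)) / 5 = -0.5/5 = -0.1
  s[X_2,X_2] = ((-0.5)·(-0.5) + (3.5)·(3.5) + (1.5)·(1.5) + (-3.5)·(-3.5) + (-3.5)·(-3.5) + (2.5)·(2.5)) / 5 = 45.5/5 = 9.1
  s[X_2,X_3] = ((-0.5)·(-1.5) + (3.5)·(1.5) + (1.5)·(-2.5) + (-3.5)·(1.5) + (-3.5)·(3.5) + (2.5)·(-2.5)) / 5 = -21.5/5 = -4.3
  s[X_3,X_3] = ((-1.5)·(-1.5) + (1.5)·(1.5) + (-2.5)·(-2.5) + (1.5)·(1.5) + (3.5)·(3.5) + (-2.5)·(-2.5)) / 5 = 31.5/5 = 6.3
  Sample standard deviations s_i = √(s[i,i]):
  s(X_1) = √(5.3667) = 2.3166
  s(X_2) = √(9.1) = 3.0166
  s(X_3) = √(6.3) = 2.51

Step 3 — r_{ij} = s_{ij} / (s_i · s_j):
  r[X_1,X_1] = 1 (diagonal).
  r[X_1,X_2] = -4.9 / (2.3166 · 3.0166) = -4.9 / 6.9883 = -0.7012
  r[X_1,X_3] = -0.1 / (2.3166 · 2.51) = -0.1 / 5.8146 = -0.0172
  r[X_2,X_2] = 1 (diagonal).
  r[X_2,X_3] = -4.3 / (3.0166 · 2.51) = -4.3 / 7.5717 = -0.5679
  r[X_3,X_3] = 1 (diagonal).

R is symmetric with unit diagonal. Assembling:

R = [[1, -0.7012, -0.0172],
 [-0.7012, 1, -0.5679],
 [-0.0172, -0.5679, 1]]


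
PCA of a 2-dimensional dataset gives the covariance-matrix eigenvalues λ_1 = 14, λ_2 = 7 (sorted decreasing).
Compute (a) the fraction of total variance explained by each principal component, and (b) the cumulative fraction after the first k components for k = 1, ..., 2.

Step 1 — total variance = trace(Sigma) = Σ λ_i = 14 + 7 = 21.

Step 2 — fraction explained by component i = λ_i / Σ λ:
  PC1: 14/21 = 0.6667
  PC2: 7/21 = 0.3333

Step 3 — cumulative fraction after k components = (λ_1 + ... + λ_k) / Σ λ:
  k = 1: 14/21 = 0.6667
  k = 2: (14 + 7)/21 = 21/21 = 1

Summary (fraction, with percent):

explained: PC1 0.6667 (66.67%), PC2 0.3333 (33.33%);  cumulative: 0.6667, 1


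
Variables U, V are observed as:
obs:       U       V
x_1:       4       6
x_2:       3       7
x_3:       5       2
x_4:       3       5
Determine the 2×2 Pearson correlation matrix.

Step 1 — column means:
  mean(U) = (4 + 3 + 5 + 3) / 4 = 15/4 = 3.75
  mean(V) = (6 + 7 + 2 + 5) / 4 = 20/4 = 5

Step 2 — sample variances and covariances s[i,j] = (1/(n-1)) · Σ_k (x_{k,i} - mean_i) · (x_{k,j} - mean_j), with n-1 = 3:
  s[U,U] = ((0.25)·(0.25) + (-0.75)·(-0.75) + (1.25)·(1.25) + (-0.75)·(-0.75)) / 3 = 2.75/3 = 0.9167
  s[U,V] = ((0.25)·(1) + (-0.75)·(2) + (1.25)·(-3) + (-0.75)·(0)) / 3 = -5/3 = -1.6667
  s[V,V] = ((1)·(1) + (2)·(2) + (-3)·(-3) + (0)·(0)) / 3 = 14/3 = 4.6667
  Sample standard deviations s_i = √(s[i,i]):
  s(U) = √(0.9167) = 0.9574
  s(V) = √(4.6667) = 2.1602

Step 3 — r_{ij} = s_{ij} / (s_i · s_j):
  r[U,U] = 1 (diagonal).
  r[U,V] = -1.6667 / (0.9574 · 2.1602) = -1.6667 / 2.0683 = -0.8058
  r[V,V] = 1 (diagonal).

R is symmetric with unit diagonal. Assembling:

R = [[1, -0.8058],
 [-0.8058, 1]]


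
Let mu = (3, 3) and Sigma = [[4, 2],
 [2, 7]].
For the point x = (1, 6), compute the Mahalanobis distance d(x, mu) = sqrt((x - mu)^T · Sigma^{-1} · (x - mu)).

Step 1 — centre the observation: (x - mu) = (-2, 3).

Step 2 — invert Sigma. det(Sigma) = 4·7 - (2)² = 24.
  Sigma^{-1} = (1/det) · [[d, -b], [-b, a]] = [[0.2917, -0.0833],
 [-0.0833, 0.1667]].

Step 3 — form the quadratic (x - mu)^T · Sigma^{-1} · (x - mu):
  Sigma^{-1} · (x - mu) = (-0.8333, 0.6667).
  (x - mu)^T · [Sigma^{-1} · (x - mu)] = (-2)·(-0.8333) + (3)·(0.6667) = 3.6667.

Step 4 — take square root: d = √(3.6667) ≈ 1.9149.

d(x, mu) = √(3.6667) ≈ 1.9149
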